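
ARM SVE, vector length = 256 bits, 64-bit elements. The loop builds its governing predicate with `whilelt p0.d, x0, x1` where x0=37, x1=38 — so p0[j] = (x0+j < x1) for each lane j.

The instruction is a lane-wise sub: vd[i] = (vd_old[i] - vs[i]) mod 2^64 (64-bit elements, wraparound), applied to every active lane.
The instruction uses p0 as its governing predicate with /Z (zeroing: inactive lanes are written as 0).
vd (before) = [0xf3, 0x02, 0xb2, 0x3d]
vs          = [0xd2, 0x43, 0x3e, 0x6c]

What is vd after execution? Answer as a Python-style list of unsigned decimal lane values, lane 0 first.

256-bit reg / 64-bit elem → 4 lanes
whilelt: lane j active iff 37+j < 38 → j < 1 → 1 active
[0] sub(0xf3,0xd2) = 0x21
[1] tail/zero = 0x00
[2] tail/zero = 0x00
[3] tail/zero = 0x00

vd = [33, 0, 0, 0]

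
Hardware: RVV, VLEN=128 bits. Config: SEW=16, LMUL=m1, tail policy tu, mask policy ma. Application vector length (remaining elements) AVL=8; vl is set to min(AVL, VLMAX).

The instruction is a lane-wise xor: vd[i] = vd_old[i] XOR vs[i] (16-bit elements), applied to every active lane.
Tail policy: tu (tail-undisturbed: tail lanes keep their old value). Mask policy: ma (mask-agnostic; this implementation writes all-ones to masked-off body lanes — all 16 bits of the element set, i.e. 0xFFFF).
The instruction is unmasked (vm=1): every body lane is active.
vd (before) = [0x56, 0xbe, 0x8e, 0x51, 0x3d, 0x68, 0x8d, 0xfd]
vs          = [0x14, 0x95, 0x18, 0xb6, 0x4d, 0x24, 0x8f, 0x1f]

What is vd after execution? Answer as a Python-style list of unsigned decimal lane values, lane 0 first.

vd = [66, 43, 150, 231, 112, 76, 2, 226]

VLMAX = (128 × 1) / 16 = 8 lanes
AVL=8 ≤ VLMAX=8, so vl = 8
  i=0: xor(0x56,0x14) → 66
  i=1: xor(0xbe,0x95) → 43
  i=2: xor(0x8e,0x18) → 150
  i=3: xor(0x51,0xb6) → 231
  i=4: xor(0x3d,0x4d) → 112
  i=5: xor(0x68,0x24) → 76
  i=6: xor(0x8d,0x8f) → 2
  i=7: xor(0xfd,0x1f) → 226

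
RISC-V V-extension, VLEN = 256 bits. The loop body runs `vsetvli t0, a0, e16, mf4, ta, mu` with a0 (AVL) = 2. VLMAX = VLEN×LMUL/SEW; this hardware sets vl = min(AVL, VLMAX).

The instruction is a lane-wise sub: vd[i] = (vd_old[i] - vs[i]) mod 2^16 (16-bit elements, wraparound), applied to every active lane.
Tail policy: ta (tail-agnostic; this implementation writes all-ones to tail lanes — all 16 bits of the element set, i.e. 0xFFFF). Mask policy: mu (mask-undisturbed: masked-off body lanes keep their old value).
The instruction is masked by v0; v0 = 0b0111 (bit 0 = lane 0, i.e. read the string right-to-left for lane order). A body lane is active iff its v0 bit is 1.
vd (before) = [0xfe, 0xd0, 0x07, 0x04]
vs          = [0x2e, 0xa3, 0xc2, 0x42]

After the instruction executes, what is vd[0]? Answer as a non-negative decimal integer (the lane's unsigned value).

VLMAX = VLEN×LMUL/SEW = 256×1/4/16 = 4
vl = min(AVL, VLMAX) = min(2, 4) = 2
  i=0: sub(0xfe,0x2e) → 208
  i=1: sub(0xd0,0xa3) → 45
  i=2: tail/ones → 65535
  i=3: tail/ones → 65535

vd[0] = 208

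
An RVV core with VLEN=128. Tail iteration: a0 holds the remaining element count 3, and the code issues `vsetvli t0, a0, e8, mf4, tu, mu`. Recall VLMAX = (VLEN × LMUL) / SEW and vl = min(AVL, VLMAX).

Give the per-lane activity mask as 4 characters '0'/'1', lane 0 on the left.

predicate = 1110

VLMAX = (128 × 1/4) / 8 = 4 lanes
vl ← min(3, 4) = 3
bits (lane 0 leftmost): 1110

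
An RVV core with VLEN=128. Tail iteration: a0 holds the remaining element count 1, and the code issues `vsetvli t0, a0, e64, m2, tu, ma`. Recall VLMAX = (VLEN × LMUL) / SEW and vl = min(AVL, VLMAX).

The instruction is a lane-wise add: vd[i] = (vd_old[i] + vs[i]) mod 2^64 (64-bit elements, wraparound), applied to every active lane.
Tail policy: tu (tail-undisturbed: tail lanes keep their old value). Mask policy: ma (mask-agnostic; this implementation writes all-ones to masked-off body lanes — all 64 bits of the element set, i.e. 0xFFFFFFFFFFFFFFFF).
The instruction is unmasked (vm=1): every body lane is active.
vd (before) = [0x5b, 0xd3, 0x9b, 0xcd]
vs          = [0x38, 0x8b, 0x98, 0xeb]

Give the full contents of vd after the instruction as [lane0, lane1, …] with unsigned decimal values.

vd = [147, 211, 155, 205]

lanes per group: 128·2/64 = 4
AVL=1 ≤ VLMAX=4, so vl = 1
  i=0: add(0x5b,0x38) → 147
  i=1: tail/keep → 211
  i=2: tail/keep → 155
  i=3: tail/keep → 205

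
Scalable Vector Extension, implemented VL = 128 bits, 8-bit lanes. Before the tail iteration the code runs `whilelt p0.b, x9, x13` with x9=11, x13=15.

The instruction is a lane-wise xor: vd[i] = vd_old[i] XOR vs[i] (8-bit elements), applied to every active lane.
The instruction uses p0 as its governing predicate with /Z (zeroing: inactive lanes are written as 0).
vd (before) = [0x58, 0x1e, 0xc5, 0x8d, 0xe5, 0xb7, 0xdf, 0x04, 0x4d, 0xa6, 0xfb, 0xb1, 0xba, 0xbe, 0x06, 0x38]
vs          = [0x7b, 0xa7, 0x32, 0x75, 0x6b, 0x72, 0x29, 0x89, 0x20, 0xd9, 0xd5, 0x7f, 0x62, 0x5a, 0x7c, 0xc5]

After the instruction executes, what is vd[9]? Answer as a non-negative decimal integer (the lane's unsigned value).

register lanes = 128/8 = 16
p0[j] = (11+j < 15); true for j=0..3 → 4 lanes set
[0] xor(0x58,0x7b) = 0x23
[1] xor(0x1e,0xa7) = 0xb9
[2] xor(0xc5,0x32) = 0xf7
[3] xor(0x8d,0x75) = 0xf8
[4] tail/zero = 0x00
[5] tail/zero = 0x00
[6] tail/zero = 0x00
[7] tail/zero = 0x00
[8] tail/zero = 0x00
[9] tail/zero = 0x00
[10] tail/zero = 0x00
[11] tail/zero = 0x00
[12] tail/zero = 0x00
[13] tail/zero = 0x00
[14] tail/zero = 0x00
[15] tail/zero = 0x00

vd[9] = 0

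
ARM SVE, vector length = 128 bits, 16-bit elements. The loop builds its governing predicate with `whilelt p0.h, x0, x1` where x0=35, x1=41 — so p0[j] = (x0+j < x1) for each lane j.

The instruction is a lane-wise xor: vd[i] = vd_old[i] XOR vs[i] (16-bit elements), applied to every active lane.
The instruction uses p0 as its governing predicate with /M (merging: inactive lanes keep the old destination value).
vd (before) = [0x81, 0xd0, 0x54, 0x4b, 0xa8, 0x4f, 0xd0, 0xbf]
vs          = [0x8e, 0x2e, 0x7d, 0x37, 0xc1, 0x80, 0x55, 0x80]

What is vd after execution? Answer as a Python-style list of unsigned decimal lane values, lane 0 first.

vd = [15, 254, 41, 124, 105, 207, 208, 191]

register lanes = 128/16 = 8
whilelt: lane j active iff 35+j < 41 → j < 6 → 6 active
[0] xor(0x81,0x8e) = 0x0f
[1] xor(0xd0,0x2e) = 0xfe
[2] xor(0x54,0x7d) = 0x29
[3] xor(0x4b,0x37) = 0x7c
[4] xor(0xa8,0xc1) = 0x69
[5] xor(0x4f,0x80) = 0xcf
[6] tail/keep = 0xd0
[7] tail/keep = 0xbf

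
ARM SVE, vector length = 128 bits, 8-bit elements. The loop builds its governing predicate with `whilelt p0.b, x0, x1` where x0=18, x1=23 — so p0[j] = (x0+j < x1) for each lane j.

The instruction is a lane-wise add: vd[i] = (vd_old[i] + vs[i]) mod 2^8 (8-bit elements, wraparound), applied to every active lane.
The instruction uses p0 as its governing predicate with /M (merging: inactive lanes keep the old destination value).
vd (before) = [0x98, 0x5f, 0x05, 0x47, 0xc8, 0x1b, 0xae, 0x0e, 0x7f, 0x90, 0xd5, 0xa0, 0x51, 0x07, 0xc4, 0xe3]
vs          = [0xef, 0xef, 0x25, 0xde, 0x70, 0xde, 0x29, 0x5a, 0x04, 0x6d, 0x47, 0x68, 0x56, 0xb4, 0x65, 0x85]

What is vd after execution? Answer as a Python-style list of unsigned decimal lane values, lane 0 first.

vd = [135, 78, 42, 37, 56, 27, 174, 14, 127, 144, 213, 160, 81, 7, 196, 227]

lane count: 128 div 8 = 16
active while 18+j < 23, i.e. j ∈ [0,5) capped at 16 ⇒ 5
[0] add(0x98,0xef) = 0x87
[1] add(0x5f,0xef) = 0x4e
[2] add(0x05,0x25) = 0x2a
[3] add(0x47,0xde) = 0x25
[4] add(0xc8,0x70) = 0x38
[5] tail/keep = 0x1b
[6] tail/keep = 0xae
[7] tail/keep = 0x0e
[8] tail/keep = 0x7f
[9] tail/keep = 0x90
[10] tail/keep = 0xd5
[11] tail/keep = 0xa0
[12] tail/keep = 0x51
[13] tail/keep = 0x07
[14] tail/keep = 0xc4
[15] tail/keep = 0xe3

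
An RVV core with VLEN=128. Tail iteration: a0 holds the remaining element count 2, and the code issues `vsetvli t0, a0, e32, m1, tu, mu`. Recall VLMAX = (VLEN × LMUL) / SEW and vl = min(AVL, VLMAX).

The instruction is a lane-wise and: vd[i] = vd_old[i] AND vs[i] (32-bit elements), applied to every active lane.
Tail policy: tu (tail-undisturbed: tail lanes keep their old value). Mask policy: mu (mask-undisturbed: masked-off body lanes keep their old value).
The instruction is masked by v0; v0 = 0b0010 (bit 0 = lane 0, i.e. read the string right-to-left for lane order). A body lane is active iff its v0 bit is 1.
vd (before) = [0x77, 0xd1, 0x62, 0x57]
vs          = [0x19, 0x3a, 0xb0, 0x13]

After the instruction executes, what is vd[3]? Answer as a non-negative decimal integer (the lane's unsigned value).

vd[3] = 87

VLMAX = VLEN×LMUL/SEW = 128×1/32 = 4
vl = min(AVL, VLMAX) = min(2, 4) = 2
[0] mask-off/keep = 0x77
[1] and(0xd1,0x3a) = 0x10
[2] tail/keep = 0x62
[3] tail/keep = 0x57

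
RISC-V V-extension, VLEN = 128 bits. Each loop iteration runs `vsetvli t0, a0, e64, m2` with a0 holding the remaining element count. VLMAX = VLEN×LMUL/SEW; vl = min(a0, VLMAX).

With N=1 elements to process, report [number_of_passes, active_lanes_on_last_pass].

lanes per group: 128·2/64 = 4
1 elements at 4/iter → 1 passes, remainder 1 on the last

[iterations, last_vl] = [1, 1]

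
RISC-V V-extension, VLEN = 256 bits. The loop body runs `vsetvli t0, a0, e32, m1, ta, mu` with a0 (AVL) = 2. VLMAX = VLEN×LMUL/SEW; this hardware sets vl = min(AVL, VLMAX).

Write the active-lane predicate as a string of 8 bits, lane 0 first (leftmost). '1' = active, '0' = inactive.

VLMAX = VLEN×LMUL/SEW = 256×1/32 = 8
vl = min(AVL, VLMAX) = min(2, 8) = 2
bits (lane 0 leftmost): 11000000

predicate = 11000000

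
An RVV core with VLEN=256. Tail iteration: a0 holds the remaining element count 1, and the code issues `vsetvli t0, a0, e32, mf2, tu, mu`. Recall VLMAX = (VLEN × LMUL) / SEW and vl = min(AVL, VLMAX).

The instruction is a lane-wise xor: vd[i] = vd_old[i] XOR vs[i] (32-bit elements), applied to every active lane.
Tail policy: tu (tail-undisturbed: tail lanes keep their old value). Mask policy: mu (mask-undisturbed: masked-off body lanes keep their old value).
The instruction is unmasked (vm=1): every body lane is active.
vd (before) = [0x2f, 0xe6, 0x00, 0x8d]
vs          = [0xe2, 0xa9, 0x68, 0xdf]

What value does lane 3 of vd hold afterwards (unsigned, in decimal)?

VLMAX = (256 × 1/2) / 32 = 4 lanes
AVL=1 ≤ VLMAX=4, so vl = 1
[0] xor(0x2f,0xe2) = 0xcd
[1] tail/keep = 0xe6
[2] tail/keep = 0x00
[3] tail/keep = 0x8d

vd[3] = 141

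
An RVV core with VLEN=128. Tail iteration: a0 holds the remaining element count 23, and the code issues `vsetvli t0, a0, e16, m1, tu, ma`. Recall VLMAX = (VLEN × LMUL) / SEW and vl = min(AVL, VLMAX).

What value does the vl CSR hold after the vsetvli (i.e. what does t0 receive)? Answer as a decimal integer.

vl = 8

VLMAX = (128 × 1) / 16 = 8 lanes
vl ← min(23, 8) = 8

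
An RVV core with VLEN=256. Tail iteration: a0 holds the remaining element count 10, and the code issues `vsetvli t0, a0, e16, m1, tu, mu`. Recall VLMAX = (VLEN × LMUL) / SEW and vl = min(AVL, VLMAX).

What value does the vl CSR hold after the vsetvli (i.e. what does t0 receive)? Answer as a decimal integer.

VLMAX = (256 × 1) / 16 = 16 lanes
AVL=10 ≤ VLMAX=16, so vl = 10

vl = 10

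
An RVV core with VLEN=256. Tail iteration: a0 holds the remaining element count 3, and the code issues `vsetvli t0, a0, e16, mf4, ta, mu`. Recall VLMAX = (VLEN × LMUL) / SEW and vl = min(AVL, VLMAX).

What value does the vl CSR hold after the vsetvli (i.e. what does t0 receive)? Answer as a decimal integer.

VLMAX = (256 × 1/4) / 16 = 4 lanes
vl ← min(3, 4) = 3

vl = 3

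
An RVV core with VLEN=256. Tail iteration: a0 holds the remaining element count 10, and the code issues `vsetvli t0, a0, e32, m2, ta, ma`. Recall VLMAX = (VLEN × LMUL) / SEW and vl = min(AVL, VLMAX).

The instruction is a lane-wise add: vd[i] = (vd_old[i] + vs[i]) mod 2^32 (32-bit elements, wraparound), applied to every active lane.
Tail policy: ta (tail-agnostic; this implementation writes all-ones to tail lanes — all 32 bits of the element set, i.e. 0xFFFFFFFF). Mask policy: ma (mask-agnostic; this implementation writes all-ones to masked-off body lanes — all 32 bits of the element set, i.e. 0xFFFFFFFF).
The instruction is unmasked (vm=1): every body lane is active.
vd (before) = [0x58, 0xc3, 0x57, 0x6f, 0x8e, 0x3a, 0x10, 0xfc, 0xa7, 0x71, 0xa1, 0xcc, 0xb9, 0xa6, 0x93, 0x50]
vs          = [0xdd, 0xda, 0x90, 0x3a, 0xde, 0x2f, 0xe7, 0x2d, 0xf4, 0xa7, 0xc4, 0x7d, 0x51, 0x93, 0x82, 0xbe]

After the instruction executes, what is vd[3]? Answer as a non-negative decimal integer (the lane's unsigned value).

vd[3] = 169

VLMAX = VLEN×LMUL/SEW = 256×2/32 = 16
AVL=10 ≤ VLMAX=16, so vl = 10
vd[0] add(0x58,0xdd) -> 0x135
vd[1] add(0xc3,0xda) -> 0x19d
vd[2] add(0x57,0x90) -> 0xe7
vd[3] add(0x6f,0x3a) -> 0xa9
vd[4] add(0x8e,0xde) -> 0x16c
vd[5] add(0x3a,0x2f) -> 0x69
vd[6] add(0x10,0xe7) -> 0xf7
vd[7] add(0xfc,0x2d) -> 0x129
vd[8] add(0xa7,0xf4) -> 0x19b
vd[9] add(0x71,0xa7) -> 0x118
vd[10] tail/ones -> 0xffffffff
vd[11] tail/ones -> 0xffffffff
vd[12] tail/ones -> 0xffffffff
vd[13] tail/ones -> 0xffffffff
vd[14] tail/ones -> 0xffffffff
vd[15] tail/ones -> 0xffffffff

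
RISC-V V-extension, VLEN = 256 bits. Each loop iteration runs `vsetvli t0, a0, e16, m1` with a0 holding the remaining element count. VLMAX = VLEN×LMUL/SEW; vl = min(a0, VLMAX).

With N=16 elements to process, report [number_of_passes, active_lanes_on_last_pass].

VLMAX = VLEN×LMUL/SEW = 256×1/16 = 16
iterations = ceil(16/16) = 1; final-pass vl = 16

[iterations, last_vl] = [1, 16]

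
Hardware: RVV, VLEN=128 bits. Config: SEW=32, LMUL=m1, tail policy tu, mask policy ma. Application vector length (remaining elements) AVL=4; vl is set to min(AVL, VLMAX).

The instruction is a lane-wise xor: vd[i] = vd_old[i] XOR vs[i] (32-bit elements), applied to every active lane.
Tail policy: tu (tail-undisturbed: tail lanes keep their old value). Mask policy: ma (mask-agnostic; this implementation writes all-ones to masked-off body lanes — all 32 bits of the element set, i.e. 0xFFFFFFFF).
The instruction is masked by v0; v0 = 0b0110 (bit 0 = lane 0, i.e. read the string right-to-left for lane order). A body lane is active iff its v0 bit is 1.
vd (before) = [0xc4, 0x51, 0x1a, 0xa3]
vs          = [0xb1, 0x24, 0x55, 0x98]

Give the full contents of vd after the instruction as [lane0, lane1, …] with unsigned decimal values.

vd = [4294967295, 117, 79, 4294967295]

lanes per group: 128·1/32 = 4
vl = min(AVL, VLMAX) = min(4, 4) = 4
[0] mask-off/ones = 0xffffffff
[1] xor(0x51,0x24) = 0x75
[2] xor(0x1a,0x55) = 0x4f
[3] mask-off/ones = 0xffffffff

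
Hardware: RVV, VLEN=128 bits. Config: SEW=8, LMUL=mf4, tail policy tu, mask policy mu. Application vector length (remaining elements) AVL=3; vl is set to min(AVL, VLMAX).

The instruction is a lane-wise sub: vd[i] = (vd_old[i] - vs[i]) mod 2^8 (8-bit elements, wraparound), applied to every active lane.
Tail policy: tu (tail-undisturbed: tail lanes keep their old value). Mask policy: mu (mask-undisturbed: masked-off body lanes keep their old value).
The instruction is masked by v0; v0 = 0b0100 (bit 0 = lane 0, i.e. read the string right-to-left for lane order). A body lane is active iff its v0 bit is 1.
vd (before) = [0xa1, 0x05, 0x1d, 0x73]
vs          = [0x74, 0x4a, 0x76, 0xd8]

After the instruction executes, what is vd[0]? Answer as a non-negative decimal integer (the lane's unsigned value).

VLMAX = VLEN×LMUL/SEW = 128×1/4/8 = 4
vl ← min(3, 4) = 3
vd[0] mask-off/keep -> 0xa1
vd[1] mask-off/keep -> 0x05
vd[2] sub(0x1d,0x76) -> 0xa7
vd[3] tail/keep -> 0x73

vd[0] = 161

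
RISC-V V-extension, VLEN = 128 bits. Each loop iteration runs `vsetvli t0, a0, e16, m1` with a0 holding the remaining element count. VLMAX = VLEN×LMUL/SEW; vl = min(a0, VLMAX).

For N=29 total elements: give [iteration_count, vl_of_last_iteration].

[iterations, last_vl] = [4, 5]

VLMAX = VLEN×LMUL/SEW = 128×1/16 = 8
29 elements at 8/iter → 4 passes, remainder 5 on the last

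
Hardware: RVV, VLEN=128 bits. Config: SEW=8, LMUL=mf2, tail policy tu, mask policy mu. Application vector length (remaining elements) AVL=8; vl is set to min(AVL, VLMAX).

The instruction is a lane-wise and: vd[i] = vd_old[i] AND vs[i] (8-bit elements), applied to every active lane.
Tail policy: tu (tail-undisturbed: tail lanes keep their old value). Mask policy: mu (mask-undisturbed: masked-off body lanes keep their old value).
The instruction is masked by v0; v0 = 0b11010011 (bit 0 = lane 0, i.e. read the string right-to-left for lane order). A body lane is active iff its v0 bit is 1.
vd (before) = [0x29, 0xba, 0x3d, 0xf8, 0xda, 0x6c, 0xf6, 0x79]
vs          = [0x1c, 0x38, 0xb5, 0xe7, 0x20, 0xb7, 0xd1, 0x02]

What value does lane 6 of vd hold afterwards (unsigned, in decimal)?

lanes per group: 128·1/2/8 = 8
AVL=8 ≤ VLMAX=8, so vl = 8
lane  0: and(0x29,0x1c) ⇒ 0x08
lane  1: and(0xba,0x38) ⇒ 0x38
lane  2: mask-off/keep ⇒ 0x3d
lane  3: mask-off/keep ⇒ 0xf8
lane  4: and(0xda,0x20) ⇒ 0x00
lane  5: mask-off/keep ⇒ 0x6c
lane  6: and(0xf6,0xd1) ⇒ 0xd0
lane  7: and(0x79,0x02) ⇒ 0x00

vd[6] = 208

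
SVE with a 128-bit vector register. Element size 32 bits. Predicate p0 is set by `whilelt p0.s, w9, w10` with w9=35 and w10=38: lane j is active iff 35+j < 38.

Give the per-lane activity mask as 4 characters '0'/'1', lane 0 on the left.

lane count: 128 div 32 = 4
active while 35+j < 38, i.e. j ∈ [0,3) capped at 4 ⇒ 3
bits (lane 0 leftmost): 1110

predicate = 1110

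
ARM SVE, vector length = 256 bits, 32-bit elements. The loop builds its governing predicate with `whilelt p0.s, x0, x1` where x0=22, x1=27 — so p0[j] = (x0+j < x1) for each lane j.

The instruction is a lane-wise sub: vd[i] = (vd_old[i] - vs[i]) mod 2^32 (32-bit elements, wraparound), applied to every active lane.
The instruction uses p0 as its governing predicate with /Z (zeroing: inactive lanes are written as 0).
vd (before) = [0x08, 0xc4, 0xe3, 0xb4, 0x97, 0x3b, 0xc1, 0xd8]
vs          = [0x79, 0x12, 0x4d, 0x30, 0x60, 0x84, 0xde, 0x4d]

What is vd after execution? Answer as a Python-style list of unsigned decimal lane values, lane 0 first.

vd = [4294967183, 178, 150, 132, 55, 0, 0, 0]

lane count: 256 div 32 = 8
active while 22+j < 27, i.e. j ∈ [0,5) capped at 8 ⇒ 5
lane  0: sub(0x08,0x79) ⇒ 0xffffff8f
lane  1: sub(0xc4,0x12) ⇒ 0xb2
lane  2: sub(0xe3,0x4d) ⇒ 0x96
lane  3: sub(0xb4,0x30) ⇒ 0x84
lane  4: sub(0x97,0x60) ⇒ 0x37
lane  5: tail/zero ⇒ 0x00
lane  6: tail/zero ⇒ 0x00
lane  7: tail/zero ⇒ 0x00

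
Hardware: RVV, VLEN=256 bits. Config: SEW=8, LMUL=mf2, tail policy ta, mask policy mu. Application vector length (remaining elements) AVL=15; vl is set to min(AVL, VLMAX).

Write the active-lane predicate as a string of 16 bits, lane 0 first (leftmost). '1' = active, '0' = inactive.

VLMAX = VLEN×LMUL/SEW = 256×1/2/8 = 16
vl = min(AVL, VLMAX) = min(15, 16) = 15
bits (lane 0 leftmost): 1111111111111110

predicate = 1111111111111110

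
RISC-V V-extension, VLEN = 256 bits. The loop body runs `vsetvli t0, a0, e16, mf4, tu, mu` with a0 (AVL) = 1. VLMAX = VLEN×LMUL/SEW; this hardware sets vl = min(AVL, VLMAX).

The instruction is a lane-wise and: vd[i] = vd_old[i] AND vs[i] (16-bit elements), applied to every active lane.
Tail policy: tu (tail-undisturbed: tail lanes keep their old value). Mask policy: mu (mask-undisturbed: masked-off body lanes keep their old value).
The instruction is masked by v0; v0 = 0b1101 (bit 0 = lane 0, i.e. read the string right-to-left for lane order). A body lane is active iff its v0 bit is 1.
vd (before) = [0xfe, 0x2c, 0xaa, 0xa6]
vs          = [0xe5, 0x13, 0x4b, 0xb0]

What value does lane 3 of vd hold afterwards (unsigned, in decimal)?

VLMAX = VLEN×LMUL/SEW = 256×1/4/16 = 4
vl ← min(1, 4) = 1
  i=0: and(0xfe,0xe5) → 228
  i=1: tail/keep → 44
  i=2: tail/keep → 170
  i=3: tail/keep → 166

vd[3] = 166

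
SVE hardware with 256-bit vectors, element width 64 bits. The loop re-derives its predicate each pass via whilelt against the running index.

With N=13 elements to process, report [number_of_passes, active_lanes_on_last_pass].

lane count: 256 div 64 = 4
N=13: ⌈13/4⌉ = 4 iters; last vl = 13 − 3×4 = 1

[iterations, last_vl] = [4, 1]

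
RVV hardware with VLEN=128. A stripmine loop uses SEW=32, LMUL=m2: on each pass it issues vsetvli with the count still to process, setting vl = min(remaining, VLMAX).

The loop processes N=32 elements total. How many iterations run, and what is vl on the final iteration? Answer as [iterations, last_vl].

VLMAX = (128 × 2) / 32 = 8 lanes
32 elements at 8/iter → 4 passes, remainder 8 on the last

[iterations, last_vl] = [4, 8]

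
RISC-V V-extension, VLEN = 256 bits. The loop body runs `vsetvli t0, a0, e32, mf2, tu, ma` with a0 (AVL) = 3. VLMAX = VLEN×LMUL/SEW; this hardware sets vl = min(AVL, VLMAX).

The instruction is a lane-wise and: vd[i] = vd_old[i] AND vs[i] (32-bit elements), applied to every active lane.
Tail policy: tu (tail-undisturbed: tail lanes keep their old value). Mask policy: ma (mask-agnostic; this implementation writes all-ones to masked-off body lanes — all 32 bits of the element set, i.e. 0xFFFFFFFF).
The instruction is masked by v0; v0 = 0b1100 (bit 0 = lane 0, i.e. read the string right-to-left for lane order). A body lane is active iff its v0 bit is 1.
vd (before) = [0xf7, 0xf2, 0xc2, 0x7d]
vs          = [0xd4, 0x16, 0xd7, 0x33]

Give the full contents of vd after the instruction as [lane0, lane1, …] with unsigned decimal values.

vd = [4294967295, 4294967295, 194, 125]

VLMAX = VLEN×LMUL/SEW = 256×1/2/32 = 4
AVL=3 ≤ VLMAX=4, so vl = 3
  i=0: mask-off/ones → 4294967295
  i=1: mask-off/ones → 4294967295
  i=2: and(0xc2,0xd7) → 194
  i=3: tail/keep → 125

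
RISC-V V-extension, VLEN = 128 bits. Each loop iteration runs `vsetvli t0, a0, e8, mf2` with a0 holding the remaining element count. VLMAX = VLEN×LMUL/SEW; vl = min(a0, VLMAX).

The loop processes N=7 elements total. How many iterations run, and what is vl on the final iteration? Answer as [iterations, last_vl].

VLMAX = VLEN×LMUL/SEW = 128×1/2/8 = 8
7 elements at 8/iter → 1 passes, remainder 7 on the last

[iterations, last_vl] = [1, 7]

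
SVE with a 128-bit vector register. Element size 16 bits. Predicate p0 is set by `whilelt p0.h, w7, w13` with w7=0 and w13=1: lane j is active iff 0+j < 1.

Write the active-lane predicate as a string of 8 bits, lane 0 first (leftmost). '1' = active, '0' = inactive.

lane count: 128 div 16 = 8
whilelt: lane j active iff 0+j < 1 → j < 1 → 1 active
bits (lane 0 leftmost): 10000000

predicate = 10000000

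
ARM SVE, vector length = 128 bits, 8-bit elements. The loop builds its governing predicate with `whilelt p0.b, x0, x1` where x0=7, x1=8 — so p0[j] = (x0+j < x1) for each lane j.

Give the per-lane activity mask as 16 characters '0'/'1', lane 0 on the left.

predicate = 1000000000000000

128-bit reg / 8-bit elem → 16 lanes
p0[j] = (7+j < 8); true for j=0..0 → 1 lanes set
bits (lane 0 leftmost): 1000000000000000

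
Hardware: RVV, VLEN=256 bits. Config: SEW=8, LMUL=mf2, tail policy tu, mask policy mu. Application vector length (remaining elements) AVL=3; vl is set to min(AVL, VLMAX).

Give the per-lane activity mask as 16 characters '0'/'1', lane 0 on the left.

predicate = 1110000000000000

VLMAX = (256 × 1/2) / 8 = 16 lanes
vl ← min(3, 16) = 3
bits (lane 0 leftmost): 1110000000000000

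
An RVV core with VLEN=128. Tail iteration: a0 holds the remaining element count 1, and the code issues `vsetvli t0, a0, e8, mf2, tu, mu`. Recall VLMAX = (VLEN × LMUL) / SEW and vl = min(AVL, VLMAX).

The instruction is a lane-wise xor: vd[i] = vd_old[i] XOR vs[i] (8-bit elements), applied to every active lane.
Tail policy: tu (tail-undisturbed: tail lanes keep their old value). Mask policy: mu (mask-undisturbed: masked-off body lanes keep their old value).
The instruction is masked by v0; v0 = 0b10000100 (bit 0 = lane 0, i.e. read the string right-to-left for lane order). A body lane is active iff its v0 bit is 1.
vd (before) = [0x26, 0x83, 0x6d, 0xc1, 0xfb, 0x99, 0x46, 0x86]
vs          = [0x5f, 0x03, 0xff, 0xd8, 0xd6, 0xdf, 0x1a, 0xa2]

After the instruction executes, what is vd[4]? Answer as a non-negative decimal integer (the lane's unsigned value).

VLMAX = (128 × 1/2) / 8 = 8 lanes
AVL=1 ≤ VLMAX=8, so vl = 1
lane  0: mask-off/keep ⇒ 0x26
lane  1: tail/keep ⇒ 0x83
lane  2: tail/keep ⇒ 0x6d
lane  3: tail/keep ⇒ 0xc1
lane  4: tail/keep ⇒ 0xfb
lane  5: tail/keep ⇒ 0x99
lane  6: tail/keep ⇒ 0x46
lane  7: tail/keep ⇒ 0x86

vd[4] = 251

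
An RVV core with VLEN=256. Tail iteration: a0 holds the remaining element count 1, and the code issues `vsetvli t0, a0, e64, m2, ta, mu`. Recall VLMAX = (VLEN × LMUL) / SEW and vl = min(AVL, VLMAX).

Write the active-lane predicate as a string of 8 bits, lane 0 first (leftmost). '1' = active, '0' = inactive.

VLMAX = (256 × 2) / 64 = 8 lanes
vl = min(AVL, VLMAX) = min(1, 8) = 1
bits (lane 0 leftmost): 10000000

predicate = 10000000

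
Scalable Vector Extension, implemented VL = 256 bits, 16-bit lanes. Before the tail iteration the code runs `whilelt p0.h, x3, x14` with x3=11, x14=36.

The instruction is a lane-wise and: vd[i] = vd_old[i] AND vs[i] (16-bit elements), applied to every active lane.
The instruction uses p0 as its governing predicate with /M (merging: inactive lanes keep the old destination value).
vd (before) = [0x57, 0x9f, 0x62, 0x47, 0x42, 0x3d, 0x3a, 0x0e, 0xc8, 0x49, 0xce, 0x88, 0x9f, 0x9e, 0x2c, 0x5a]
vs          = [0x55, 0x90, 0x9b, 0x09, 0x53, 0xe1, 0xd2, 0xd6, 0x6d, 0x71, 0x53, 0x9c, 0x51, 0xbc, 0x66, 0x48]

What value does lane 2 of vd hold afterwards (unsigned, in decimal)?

256-bit reg / 16-bit elem → 16 lanes
whilelt: lane j active iff 11+j < 36 → j < 25 → 16 active
vd[0] and(0x57,0x55) -> 0x55
vd[1] and(0x9f,0x90) -> 0x90
vd[2] and(0x62,0x9b) -> 0x02
vd[3] and(0x47,0x09) -> 0x01
vd[4] and(0x42,0x53) -> 0x42
vd[5] and(0x3d,0xe1) -> 0x21
vd[6] and(0x3a,0xd2) -> 0x12
vd[7] and(0x0e,0xd6) -> 0x06
vd[8] and(0xc8,0x6d) -> 0x48
vd[9] and(0x49,0x71) -> 0x41
vd[10] and(0xce,0x53) -> 0x42
vd[11] and(0x88,0x9c) -> 0x88
vd[12] and(0x9f,0x51) -> 0x11
vd[13] and(0x9e,0xbc) -> 0x9c
vd[14] and(0x2c,0x66) -> 0x24
vd[15] and(0x5a,0x48) -> 0x48

vd[2] = 2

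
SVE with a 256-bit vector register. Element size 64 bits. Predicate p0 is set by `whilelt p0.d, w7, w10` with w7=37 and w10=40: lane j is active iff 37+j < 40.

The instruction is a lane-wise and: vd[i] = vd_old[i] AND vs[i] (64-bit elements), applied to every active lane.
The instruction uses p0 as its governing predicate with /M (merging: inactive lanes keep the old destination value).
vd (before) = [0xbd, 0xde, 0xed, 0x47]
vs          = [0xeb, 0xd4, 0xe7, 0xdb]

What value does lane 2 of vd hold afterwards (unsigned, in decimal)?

vd[2] = 229

256-bit reg / 64-bit elem → 4 lanes
p0[j] = (37+j < 40); true for j=0..2 → 3 lanes set
[0] and(0xbd,0xeb) = 0xa9
[1] and(0xde,0xd4) = 0xd4
[2] and(0xed,0xe7) = 0xe5
[3] tail/keep = 0x47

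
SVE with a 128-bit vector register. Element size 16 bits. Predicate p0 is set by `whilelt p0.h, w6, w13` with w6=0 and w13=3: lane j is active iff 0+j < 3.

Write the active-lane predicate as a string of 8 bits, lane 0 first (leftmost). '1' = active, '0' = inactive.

128-bit reg / 16-bit elem → 8 lanes
p0[j] = (0+j < 3); true for j=0..2 → 3 lanes set
bits (lane 0 leftmost): 11100000

predicate = 11100000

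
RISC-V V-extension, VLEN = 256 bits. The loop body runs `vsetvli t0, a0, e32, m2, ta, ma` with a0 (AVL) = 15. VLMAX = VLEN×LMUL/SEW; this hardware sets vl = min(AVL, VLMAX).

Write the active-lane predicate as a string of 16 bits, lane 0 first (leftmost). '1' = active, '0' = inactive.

VLMAX = VLEN×LMUL/SEW = 256×2/32 = 16
vl ← min(15, 16) = 15
bits (lane 0 leftmost): 1111111111111110

predicate = 1111111111111110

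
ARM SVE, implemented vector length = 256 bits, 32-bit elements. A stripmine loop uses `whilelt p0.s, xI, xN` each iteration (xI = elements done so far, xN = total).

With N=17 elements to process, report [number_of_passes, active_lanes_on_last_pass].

lane count: 256 div 32 = 8
N=17: ⌈17/8⌉ = 3 iters; last vl = 17 − 2×8 = 1

[iterations, last_vl] = [3, 1]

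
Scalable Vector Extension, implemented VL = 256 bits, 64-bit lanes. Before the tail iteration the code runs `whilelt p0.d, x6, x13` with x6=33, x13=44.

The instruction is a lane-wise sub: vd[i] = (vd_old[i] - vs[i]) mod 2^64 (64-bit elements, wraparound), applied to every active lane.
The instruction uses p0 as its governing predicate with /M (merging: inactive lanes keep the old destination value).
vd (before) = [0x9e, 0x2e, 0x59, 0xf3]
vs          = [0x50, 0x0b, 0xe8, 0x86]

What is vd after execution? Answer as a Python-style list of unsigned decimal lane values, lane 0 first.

register lanes = 256/64 = 4
whilelt: lane j active iff 33+j < 44 → j < 11 → 4 active
  i=0: sub(0x9e,0x50) → 78
  i=1: sub(0x2e,0x0b) → 35
  i=2: sub(0x59,0xe8) → 18446744073709551473
  i=3: sub(0xf3,0x86) → 109

vd = [78, 35, 18446744073709551473, 109]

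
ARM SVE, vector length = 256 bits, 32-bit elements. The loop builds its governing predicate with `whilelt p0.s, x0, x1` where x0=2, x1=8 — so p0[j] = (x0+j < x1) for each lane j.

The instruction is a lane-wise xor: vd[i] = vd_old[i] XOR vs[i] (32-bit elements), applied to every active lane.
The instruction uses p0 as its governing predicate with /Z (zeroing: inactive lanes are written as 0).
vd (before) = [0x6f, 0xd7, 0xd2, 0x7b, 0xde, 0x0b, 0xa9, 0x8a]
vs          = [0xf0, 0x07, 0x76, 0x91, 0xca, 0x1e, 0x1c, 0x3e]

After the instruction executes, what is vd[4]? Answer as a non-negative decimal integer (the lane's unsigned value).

register lanes = 256/32 = 8
active while 2+j < 8, i.e. j ∈ [0,6) capped at 8 ⇒ 6
[0] xor(0x6f,0xf0) = 0x9f
[1] xor(0xd7,0x07) = 0xd0
[2] xor(0xd2,0x76) = 0xa4
[3] xor(0x7b,0x91) = 0xea
[4] xor(0xde,0xca) = 0x14
[5] xor(0x0b,0x1e) = 0x15
[6] tail/zero = 0x00
[7] tail/zero = 0x00

vd[4] = 20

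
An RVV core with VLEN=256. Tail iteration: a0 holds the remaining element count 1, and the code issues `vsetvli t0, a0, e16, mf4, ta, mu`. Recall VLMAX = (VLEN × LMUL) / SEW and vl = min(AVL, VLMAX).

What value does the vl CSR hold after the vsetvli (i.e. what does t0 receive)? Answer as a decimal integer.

vl = 1

lanes per group: 256·1/4/16 = 4
vl ← min(1, 4) = 1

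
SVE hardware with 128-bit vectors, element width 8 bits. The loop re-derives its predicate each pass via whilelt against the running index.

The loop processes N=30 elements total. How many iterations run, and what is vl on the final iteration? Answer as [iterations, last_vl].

128-bit reg / 8-bit elem → 16 lanes
N=30: ⌈30/16⌉ = 2 iters; last vl = 30 − 1×16 = 14

[iterations, last_vl] = [2, 14]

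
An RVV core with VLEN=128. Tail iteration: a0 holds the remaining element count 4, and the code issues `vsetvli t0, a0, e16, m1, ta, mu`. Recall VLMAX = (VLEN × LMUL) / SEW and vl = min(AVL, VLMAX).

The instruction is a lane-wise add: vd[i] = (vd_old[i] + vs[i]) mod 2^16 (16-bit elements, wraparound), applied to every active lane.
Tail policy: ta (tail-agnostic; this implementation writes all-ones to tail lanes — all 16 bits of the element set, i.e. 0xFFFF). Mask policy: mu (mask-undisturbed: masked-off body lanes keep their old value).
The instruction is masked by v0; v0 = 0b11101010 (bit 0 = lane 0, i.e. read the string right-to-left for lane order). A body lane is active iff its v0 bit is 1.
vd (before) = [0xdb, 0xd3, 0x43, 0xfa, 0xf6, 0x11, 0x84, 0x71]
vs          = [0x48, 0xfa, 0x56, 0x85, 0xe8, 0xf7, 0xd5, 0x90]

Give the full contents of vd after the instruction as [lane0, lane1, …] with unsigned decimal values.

vd = [219, 461, 67, 383, 65535, 65535, 65535, 65535]

VLMAX = VLEN×LMUL/SEW = 128×1/16 = 8
vl ← min(4, 8) = 4
vd[0] mask-off/keep -> 0xdb
vd[1] add(0xd3,0xfa) -> 0x1cd
vd[2] mask-off/keep -> 0x43
vd[3] add(0xfa,0x85) -> 0x17f
vd[4] tail/ones -> 0xffff
vd[5] tail/ones -> 0xffff
vd[6] tail/ones -> 0xffff
vd[7] tail/ones -> 0xffff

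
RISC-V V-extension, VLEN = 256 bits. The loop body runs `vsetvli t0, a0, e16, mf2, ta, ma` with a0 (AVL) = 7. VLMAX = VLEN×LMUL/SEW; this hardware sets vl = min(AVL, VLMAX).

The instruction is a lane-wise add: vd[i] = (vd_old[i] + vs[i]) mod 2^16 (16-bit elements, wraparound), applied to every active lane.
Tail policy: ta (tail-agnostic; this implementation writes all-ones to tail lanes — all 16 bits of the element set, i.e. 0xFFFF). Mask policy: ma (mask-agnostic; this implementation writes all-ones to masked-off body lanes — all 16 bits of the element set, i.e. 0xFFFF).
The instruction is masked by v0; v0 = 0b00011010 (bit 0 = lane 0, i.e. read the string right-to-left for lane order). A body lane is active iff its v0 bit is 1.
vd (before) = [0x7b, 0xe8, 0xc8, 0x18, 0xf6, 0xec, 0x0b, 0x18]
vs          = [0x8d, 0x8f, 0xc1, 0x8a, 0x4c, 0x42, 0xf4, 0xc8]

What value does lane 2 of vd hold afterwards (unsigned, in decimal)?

lanes per group: 256·1/2/16 = 8
vl = min(AVL, VLMAX) = min(7, 8) = 7
[0] mask-off/ones = 0xffff
[1] add(0xe8,0x8f) = 0x177
[2] mask-off/ones = 0xffff
[3] add(0x18,0x8a) = 0xa2
[4] add(0xf6,0x4c) = 0x142
[5] mask-off/ones = 0xffff
[6] mask-off/ones = 0xffff
[7] tail/ones = 0xffff

vd[2] = 65535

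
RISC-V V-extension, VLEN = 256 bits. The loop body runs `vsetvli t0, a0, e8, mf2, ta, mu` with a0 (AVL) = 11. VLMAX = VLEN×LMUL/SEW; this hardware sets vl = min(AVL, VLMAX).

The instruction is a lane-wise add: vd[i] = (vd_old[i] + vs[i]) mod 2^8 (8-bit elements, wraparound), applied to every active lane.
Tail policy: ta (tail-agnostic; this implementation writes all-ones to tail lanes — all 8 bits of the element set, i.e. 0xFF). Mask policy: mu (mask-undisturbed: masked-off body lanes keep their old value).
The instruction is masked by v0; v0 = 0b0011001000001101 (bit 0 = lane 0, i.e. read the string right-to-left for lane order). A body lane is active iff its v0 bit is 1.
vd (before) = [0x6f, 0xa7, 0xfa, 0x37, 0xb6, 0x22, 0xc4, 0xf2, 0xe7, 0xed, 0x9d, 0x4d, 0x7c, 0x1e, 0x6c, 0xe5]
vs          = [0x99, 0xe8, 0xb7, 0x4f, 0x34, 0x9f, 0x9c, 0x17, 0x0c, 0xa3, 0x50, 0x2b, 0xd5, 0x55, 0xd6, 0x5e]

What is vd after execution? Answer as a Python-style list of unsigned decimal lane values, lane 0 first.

VLMAX = VLEN×LMUL/SEW = 256×1/2/8 = 16
vl = min(AVL, VLMAX) = min(11, 16) = 11
  i=0: add(0x6f,0x99) → 8
  i=1: mask-off/keep → 167
  i=2: add(0xfa,0xb7) → 177
  i=3: add(0x37,0x4f) → 134
  i=4: mask-off/keep → 182
  i=5: mask-off/keep → 34
  i=6: mask-off/keep → 196
  i=7: mask-off/keep → 242
  i=8: mask-off/keep → 231
  i=9: add(0xed,0xa3) → 144
  i=10: mask-off/keep → 157
  i=11: tail/ones → 255
  i=12: tail/ones → 255
  i=13: tail/ones → 255
  i=14: tail/ones → 255
  i=15: tail/ones → 255

vd = [8, 167, 177, 134, 182, 34, 196, 242, 231, 144, 157, 255, 255, 255, 255, 255]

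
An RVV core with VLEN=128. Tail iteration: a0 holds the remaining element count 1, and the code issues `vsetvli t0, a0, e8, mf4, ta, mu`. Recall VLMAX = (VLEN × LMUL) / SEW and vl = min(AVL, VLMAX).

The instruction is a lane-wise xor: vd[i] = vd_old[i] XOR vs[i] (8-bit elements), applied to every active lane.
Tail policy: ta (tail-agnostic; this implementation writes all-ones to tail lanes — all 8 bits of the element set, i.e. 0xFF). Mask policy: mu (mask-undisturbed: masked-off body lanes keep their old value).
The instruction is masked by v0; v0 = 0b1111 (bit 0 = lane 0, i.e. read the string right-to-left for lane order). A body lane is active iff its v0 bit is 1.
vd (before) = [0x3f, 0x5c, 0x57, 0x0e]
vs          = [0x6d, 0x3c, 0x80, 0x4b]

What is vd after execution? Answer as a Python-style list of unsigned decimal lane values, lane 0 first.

vd = [82, 255, 255, 255]

VLMAX = VLEN×LMUL/SEW = 128×1/4/8 = 4
vl = min(AVL, VLMAX) = min(1, 4) = 1
  i=0: xor(0x3f,0x6d) → 82
  i=1: tail/ones → 255
  i=2: tail/ones → 255
  i=3: tail/ones → 255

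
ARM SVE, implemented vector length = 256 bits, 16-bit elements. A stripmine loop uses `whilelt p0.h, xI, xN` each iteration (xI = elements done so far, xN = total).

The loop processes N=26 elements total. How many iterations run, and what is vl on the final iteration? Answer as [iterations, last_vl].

[iterations, last_vl] = [2, 10]

register lanes = 256/16 = 16
iterations = ceil(26/16) = 2; final-pass vl = 10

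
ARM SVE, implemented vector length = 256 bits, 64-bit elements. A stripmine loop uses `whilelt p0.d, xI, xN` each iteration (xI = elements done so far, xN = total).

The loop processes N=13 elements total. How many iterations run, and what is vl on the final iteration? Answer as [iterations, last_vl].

[iterations, last_vl] = [4, 1]

register lanes = 256/64 = 4
iterations = ceil(13/4) = 4; final-pass vl = 1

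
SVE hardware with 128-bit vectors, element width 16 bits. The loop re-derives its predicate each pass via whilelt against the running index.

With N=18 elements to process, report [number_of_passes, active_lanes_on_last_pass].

[iterations, last_vl] = [3, 2]

lane count: 128 div 16 = 8
iterations = ceil(18/8) = 3; final-pass vl = 2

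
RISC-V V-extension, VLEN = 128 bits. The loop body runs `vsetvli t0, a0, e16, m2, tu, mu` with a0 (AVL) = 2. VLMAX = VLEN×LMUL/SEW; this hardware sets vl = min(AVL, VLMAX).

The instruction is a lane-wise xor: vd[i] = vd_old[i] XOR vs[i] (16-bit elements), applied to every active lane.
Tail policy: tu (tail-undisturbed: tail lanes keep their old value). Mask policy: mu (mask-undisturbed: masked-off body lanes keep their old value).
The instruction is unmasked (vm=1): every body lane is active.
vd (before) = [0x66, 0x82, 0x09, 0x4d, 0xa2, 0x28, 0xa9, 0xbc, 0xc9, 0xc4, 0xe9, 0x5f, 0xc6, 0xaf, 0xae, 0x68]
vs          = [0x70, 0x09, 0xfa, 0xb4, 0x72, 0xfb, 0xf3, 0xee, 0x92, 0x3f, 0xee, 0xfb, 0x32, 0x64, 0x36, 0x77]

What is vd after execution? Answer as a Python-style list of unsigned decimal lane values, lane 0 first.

VLMAX = (128 × 2) / 16 = 16 lanes
vl ← min(2, 16) = 2
[0] xor(0x66,0x70) = 0x16
[1] xor(0x82,0x09) = 0x8b
[2] tail/keep = 0x09
[3] tail/keep = 0x4d
[4] tail/keep = 0xa2
[5] tail/keep = 0x28
[6] tail/keep = 0xa9
[7] tail/keep = 0xbc
[8] tail/keep = 0xc9
[9] tail/keep = 0xc4
[10] tail/keep = 0xe9
[11] tail/keep = 0x5f
[12] tail/keep = 0xc6
[13] tail/keep = 0xaf
[14] tail/keep = 0xae
[15] tail/keep = 0x68

vd = [22, 139, 9, 77, 162, 40, 169, 188, 201, 196, 233, 95, 198, 175, 174, 104]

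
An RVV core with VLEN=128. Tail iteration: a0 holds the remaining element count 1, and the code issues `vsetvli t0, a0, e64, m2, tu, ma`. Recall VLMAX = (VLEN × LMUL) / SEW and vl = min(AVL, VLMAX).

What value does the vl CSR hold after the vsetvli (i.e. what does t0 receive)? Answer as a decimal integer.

VLMAX = (128 × 2) / 64 = 4 lanes
vl ← min(1, 4) = 1

vl = 1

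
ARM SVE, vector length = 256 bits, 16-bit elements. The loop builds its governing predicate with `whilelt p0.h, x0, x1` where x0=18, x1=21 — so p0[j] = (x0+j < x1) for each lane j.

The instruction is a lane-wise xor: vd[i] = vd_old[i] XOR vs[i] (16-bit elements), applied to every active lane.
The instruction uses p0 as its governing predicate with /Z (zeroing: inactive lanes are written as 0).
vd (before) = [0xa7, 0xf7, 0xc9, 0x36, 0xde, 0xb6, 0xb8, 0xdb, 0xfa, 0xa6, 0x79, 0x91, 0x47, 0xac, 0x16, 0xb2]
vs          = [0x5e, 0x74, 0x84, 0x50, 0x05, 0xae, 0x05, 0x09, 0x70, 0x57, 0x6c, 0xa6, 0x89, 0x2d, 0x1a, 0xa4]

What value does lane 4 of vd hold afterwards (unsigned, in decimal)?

vd[4] = 0

256-bit reg / 16-bit elem → 16 lanes
active while 18+j < 21, i.e. j ∈ [0,3) capped at 16 ⇒ 3
lane  0: xor(0xa7,0x5e) ⇒ 0xf9
lane  1: xor(0xf7,0x74) ⇒ 0x83
lane  2: xor(0xc9,0x84) ⇒ 0x4d
lane  3: tail/zero ⇒ 0x00
lane  4: tail/zero ⇒ 0x00
lane  5: tail/zero ⇒ 0x00
lane  6: tail/zero ⇒ 0x00
lane  7: tail/zero ⇒ 0x00
lane  8: tail/zero ⇒ 0x00
lane  9: tail/zero ⇒ 0x00
lane 10: tail/zero ⇒ 0x00
lane 11: tail/zero ⇒ 0x00
lane 12: tail/zero ⇒ 0x00
lane 13: tail/zero ⇒ 0x00
lane 14: tail/zero ⇒ 0x00
lane 15: tail/zero ⇒ 0x00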